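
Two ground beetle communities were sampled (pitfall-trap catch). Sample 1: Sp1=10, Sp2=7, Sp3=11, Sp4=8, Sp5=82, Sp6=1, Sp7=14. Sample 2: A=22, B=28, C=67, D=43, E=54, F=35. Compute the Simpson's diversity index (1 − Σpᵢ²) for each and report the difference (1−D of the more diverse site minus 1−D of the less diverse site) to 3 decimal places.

Sample 1: N=133, proportions 0.07519, 0.05263, 0.08271, 0.06015, 0.61654, 0.00752, 0.10526, giving 1−D = 0.58986 (working shown to 5 dp, full precision carried).
Sample 2: N=249, proportions 0.08835, 0.11245, 0.26908, 0.17269, 0.21687, 0.14056, giving 1−D = 0.81054.
Difference = |0.58986 − 0.81054| = 0.22068, i.e. 0.221 to 3 decimal places.

0.221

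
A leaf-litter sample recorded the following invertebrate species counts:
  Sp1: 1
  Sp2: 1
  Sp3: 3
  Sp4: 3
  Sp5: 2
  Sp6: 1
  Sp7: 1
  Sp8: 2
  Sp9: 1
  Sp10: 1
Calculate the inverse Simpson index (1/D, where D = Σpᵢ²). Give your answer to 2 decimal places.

Total N = 1+1+3+3+2+1+1+2+1+1 = 16, so the proportions are 0.0625, 0.0625, 0.1875, 0.1875, 0.125, 0.0625, 0.0625, 0.125, 0.0625, 0.0625 (working shown to 6 dp, full precision carried).
D = 0.0625² + 0.0625² + 0.1875² + 0.1875² + 0.125² + 0.0625² + 0.0625² + 0.125² + 0.0625² + 0.0625² = 0.003906 + 0.003906 + 0.035156 + 0.035156 + 0.015625 + 0.003906 + 0.003906 + 0.015625 + 0.003906 + 0.003906 = 0.125000.
So 1/D = 8.0000, i.e. 8.00 to 2 decimal places.

8.00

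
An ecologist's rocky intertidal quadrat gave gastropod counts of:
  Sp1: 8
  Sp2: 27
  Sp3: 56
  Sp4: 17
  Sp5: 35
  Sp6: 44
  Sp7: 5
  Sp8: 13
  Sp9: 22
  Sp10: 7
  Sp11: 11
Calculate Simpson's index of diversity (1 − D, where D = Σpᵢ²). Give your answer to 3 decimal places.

0.863

Total N = 8+27+56+17+35+44+5+13+22+7+11 = 245, so the proportions are 0.03265, 0.1102, 0.22857, 0.06939, 0.14286, 0.17959, 0.02041, 0.05306, 0.0898, 0.02857, 0.0449 (working shown to 5 dp, full precision carried).
D = 0.03265² + 0.1102² + 0.22857² + 0.06939² + 0.14286² + 0.17959² + 0.02041² + 0.05306² + 0.0898² + 0.02857² + 0.0449² = 0.00107 + 0.01214 + 0.05224 + 0.00481 + 0.02041 + 0.03225 + 0.00042 + 0.00282 + 0.00806 + 0.00082 + 0.00202 = 0.13706.
So 1 − D = 0.86294, i.e. 0.863 to 3 decimal places.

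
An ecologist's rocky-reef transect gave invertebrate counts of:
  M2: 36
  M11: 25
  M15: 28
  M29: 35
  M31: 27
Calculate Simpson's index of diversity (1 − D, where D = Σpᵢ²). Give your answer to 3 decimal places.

Total N = 36+25+28+35+27 = 151, so the proportions are 0.23841, 0.16556, 0.18543, 0.23179, 0.17881 (working shown to 5 dp, full precision carried).
D = 0.23841² + 0.16556² + 0.18543² + 0.23179² + 0.17881² = 0.05684 + 0.02741 + 0.03438 + 0.05373 + 0.03197 = 0.20433.
So 1 − D = 0.79567, i.e. 0.796 to 3 decimal places.

0.796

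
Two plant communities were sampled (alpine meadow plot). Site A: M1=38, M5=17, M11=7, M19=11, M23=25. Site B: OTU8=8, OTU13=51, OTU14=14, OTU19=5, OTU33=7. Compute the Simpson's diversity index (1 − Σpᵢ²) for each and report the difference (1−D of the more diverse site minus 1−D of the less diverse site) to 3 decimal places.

Site A: N=98, proportions 0.3877551, 0.1734694, 0.0714286, 0.1122449, 0.255102, giving 1−D = 0.7367763 (working shown to 7 dp, full precision carried).
Site B: N=85, proportions 0.0941176, 0.6, 0.1647059, 0.0588235, 0.0823529, giving 1−D = 0.5937716.
Difference = |0.7367763 − 0.5937716| = 0.1430047, i.e. 0.143 to 3 decimal places.

0.143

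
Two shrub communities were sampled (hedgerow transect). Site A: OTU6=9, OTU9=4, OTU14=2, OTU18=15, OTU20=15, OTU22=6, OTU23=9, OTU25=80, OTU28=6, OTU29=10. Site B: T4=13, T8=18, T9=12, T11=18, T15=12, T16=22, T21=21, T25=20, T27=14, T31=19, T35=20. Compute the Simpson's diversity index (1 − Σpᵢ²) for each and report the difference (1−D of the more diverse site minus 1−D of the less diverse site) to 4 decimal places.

Site A: N=156, proportions 0.057692, 0.025641, 0.012821, 0.096154, 0.096154, 0.038462, 0.057692, 0.512821, 0.038462, 0.064103, giving 1−D = 0.703978 (working shown to 6 dp, full precision carried).
Site B: N=189, proportions 0.068783, 0.095238, 0.063492, 0.095238, 0.063492, 0.116402, 0.111111, 0.10582, 0.074074, 0.100529, 0.10582, giving 1−D = 0.905182.
Difference = |0.703978 − 0.905182| = 0.201204, i.e. 0.2012 to 4 decimal places.

0.2012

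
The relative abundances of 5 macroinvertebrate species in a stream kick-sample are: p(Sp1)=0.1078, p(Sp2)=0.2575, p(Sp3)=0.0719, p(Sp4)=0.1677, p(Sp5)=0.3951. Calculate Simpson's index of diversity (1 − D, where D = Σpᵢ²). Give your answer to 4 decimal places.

D = 0.1078² + 0.2575² + 0.0719² + 0.1677² + 0.3951² = 0.011621 + 0.066306 + 0.005170 + 0.028123 + 0.156104 = 0.267324 (working shown to 6 dp, full precision carried).
So 1 − D = 0.732676, i.e. 0.7327 to 4 decimal places.

0.7327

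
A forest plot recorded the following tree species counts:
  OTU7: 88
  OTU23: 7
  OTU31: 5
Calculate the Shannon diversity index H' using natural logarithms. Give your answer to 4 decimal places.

0.4484

Total N = 88+7+5 = 100, so the proportions are 0.88, 0.07, 0.05 (working shown to 6 dp, full precision carried).
Each pᵢ ln pᵢ term: 0.88×(-0.127833)=-0.112493, 0.07×(-2.659260)=-0.186148, 0.05×(-2.995732)=-0.149787.
Sum = -0.448428, so H' = 0.4484.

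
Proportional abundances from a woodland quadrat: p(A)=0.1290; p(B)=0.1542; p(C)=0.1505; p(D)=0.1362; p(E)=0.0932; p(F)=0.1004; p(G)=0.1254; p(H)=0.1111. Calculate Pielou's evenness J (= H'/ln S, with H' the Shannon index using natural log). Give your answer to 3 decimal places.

H' = −Σ pᵢ ln pᵢ = −((-0.26418) + (-0.28828) + (-0.28502) + (-0.27153) + (-0.22116) + (-0.23078) + (-0.26036) + (-0.24412)) = 2.06544 (working shown to 5 dp, full precision carried).
With S = 8 species, ln S = 2.07944, so J = 2.06544/2.07944 = 0.99327, i.e. 0.993 to 3 decimal places.

0.993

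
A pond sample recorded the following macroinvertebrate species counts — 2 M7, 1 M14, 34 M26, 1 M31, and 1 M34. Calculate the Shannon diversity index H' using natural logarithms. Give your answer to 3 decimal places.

0.554

Total N = 2+1+34+1+1 = 39, so the proportions are 0.05128, 0.02564, 0.87179, 0.02564, 0.02564 (working shown to 5 dp, full precision carried).
Each pᵢ ln pᵢ term: 0.05128×(-2.97041)=-0.15233, 0.02564×(-3.66356)=-0.09394, 0.87179×(-0.13720)=-0.11961, 0.02564×(-3.66356)=-0.09394, 0.02564×(-3.66356)=-0.09394.
Sum = -0.55375, so H' = 0.554.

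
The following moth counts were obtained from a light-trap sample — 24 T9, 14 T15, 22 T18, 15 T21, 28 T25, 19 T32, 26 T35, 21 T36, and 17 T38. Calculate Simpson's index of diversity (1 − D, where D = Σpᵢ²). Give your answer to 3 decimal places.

0.883

Total N = 24+14+22+15+28+19+26+21+17 = 186, so the proportions are 0.12903, 0.07527, 0.11828, 0.08065, 0.15054, 0.10215, 0.13978, 0.1129, 0.0914 (working shown to 5 dp, full precision carried).
D = 0.12903² + 0.07527² + 0.11828² + 0.08065² + 0.15054² + 0.10215² + 0.13978² + 0.1129² + 0.0914² = 0.01665 + 0.00567 + 0.01399 + 0.00650 + 0.02266 + 0.01043 + 0.01954 + 0.01275 + 0.00835 = 0.11655.
So 1 − D = 0.88345, i.e. 0.883 to 3 decimal places.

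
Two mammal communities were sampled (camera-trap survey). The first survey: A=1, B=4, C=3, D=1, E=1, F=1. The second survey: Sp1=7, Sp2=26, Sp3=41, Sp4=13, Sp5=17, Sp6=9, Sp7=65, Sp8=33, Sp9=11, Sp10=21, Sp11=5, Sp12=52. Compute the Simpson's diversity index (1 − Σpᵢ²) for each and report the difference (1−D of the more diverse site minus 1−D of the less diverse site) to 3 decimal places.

The first survey: N=11, proportions 0.09091, 0.36364, 0.27273, 0.09091, 0.09091, 0.09091, giving 1−D = 0.76033 (working shown to 5 dp, full precision carried).
The second survey: N=300, proportions 0.02333, 0.08667, 0.13667, 0.04333, 0.05667, 0.03, 0.21667, 0.11, 0.03667, 0.07, 0.01667, 0.17333, giving 1−D = 0.87167.
Difference = |0.76033 − 0.87167| = 0.11134, i.e. 0.111 to 3 decimal places.

0.111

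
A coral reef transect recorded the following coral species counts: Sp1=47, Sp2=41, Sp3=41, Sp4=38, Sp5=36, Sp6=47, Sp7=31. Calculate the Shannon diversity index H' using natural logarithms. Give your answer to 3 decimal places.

Total N = 47+41+41+38+36+47+31 = 281, so the proportions are 0.16726, 0.14591, 0.14591, 0.13523, 0.12811, 0.16726, 0.11032 (working shown to 5 dp, full precision carried).
Each pᵢ ln pᵢ term: 0.16726×(-1.78821)=-0.29910, 0.14591×(-1.92478)=-0.28084, 0.14591×(-1.92478)=-0.28084, 0.13523×(-2.00077)=-0.27057, 0.12811×(-2.05484)=-0.26325, 0.16726×(-1.78821)=-0.29910, 0.11032×(-2.20437)=-0.24319.
Sum = -1.93688, so H' = 1.937.

1.937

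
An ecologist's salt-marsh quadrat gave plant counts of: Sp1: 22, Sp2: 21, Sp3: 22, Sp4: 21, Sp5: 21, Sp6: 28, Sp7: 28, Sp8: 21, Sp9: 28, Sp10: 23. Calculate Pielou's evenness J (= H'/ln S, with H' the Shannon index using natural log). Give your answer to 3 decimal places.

0.997

Total N = 22+21+22+21+21+28+28+21+28+23 = 235, so the proportions are 0.09362, 0.08936, 0.09362, 0.08936, 0.08936, 0.11915, 0.11915, 0.08936, 0.11915, 0.09787 (working shown to 5 dp, full precision carried).
H' = −Σ pᵢ ln pᵢ = −((-0.22174) + (-0.21581) + (-0.22174) + (-0.21581) + (-0.21581) + (-0.25348) + (-0.25348) + (-0.21581) + (-0.25348) + (-0.22746)) = 2.29462.
With S = 10 species, ln S = 2.30259, so J = 2.29462/2.30259 = 0.99654, i.e. 0.997 to 3 decimal places.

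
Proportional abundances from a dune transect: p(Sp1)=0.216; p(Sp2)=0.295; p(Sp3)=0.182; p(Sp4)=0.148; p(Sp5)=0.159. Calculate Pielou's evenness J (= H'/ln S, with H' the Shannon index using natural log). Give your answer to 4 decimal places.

H' = −Σ pᵢ ln pᵢ = −((-0.3310150) + (-0.3601301) + (-0.3100822) + (-0.2827604) + (-0.2923773)) = 1.5763650 (working shown to 7 dp, full precision carried).
With S = 5 species, ln S = 1.6094379, so J = 1.5763650/1.6094379 = 0.9794507, i.e. 0.9795 to 4 decimal places.

0.9795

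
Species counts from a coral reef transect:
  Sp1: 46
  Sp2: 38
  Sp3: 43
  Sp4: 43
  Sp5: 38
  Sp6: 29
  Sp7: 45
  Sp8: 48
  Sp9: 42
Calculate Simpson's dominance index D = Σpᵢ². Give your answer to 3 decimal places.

0.113

Total N = 46+38+43+43+38+29+45+48+42 = 372, so the proportions are 0.12366, 0.10215, 0.11559, 0.11559, 0.10215, 0.07796, 0.12097, 0.12903, 0.1129 (working shown to 5 dp, full precision carried).
D = 0.12366² + 0.10215² + 0.11559² + 0.11559² + 0.10215² + 0.07796² + 0.12097² + 0.12903² + 0.1129² = 0.01529 + 0.01043 + 0.01336 + 0.01336 + 0.01043 + 0.00608 + 0.01463 + 0.01665 + 0.01275 = 0.11299.
To 3 decimal places, D = 0.113.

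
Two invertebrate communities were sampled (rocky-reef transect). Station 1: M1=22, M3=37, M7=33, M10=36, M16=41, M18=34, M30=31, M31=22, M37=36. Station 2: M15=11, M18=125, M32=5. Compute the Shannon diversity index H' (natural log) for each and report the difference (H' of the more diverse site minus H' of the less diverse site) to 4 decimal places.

1.7539

Station 1: N=292, proportions 0.075342, 0.126712, 0.113014, 0.123288, 0.140411, 0.116438, 0.106164, 0.075342, 0.123288, giving H' = 2.178075 (working shown to 6 dp, full precision carried).
Station 2: N=141, proportions 0.078014, 0.886525, 0.035461, giving H' = 0.424198.
Difference = |2.178075 − 0.424198| = 1.753877, i.e. 1.7539 to 4 decimal places.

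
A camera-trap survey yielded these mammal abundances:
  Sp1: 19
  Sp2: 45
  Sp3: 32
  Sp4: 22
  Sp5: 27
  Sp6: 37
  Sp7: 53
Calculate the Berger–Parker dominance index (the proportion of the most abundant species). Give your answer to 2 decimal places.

Total N = 19+45+32+22+27+37+53 = 235, so the proportions are 0.0809, 0.1915, 0.1362, 0.0936, 0.1149, 0.1574, 0.2255 (working shown to 4 dp, full precision carried).
The largest proportion is 0.2255, i.e. d = 0.23 to 2 decimal places.

0.23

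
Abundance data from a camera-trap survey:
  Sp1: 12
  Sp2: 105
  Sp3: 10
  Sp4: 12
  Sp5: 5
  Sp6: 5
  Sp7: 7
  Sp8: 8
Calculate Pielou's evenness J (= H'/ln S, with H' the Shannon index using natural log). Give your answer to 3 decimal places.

Total N = 12+105+10+12+5+5+7+8 = 164, so the proportions are 0.07317, 0.64024, 0.06098, 0.07317, 0.03049, 0.03049, 0.04268, 0.04878 (working shown to 5 dp, full precision carried).
H' = −Σ pᵢ ln pᵢ = −((-0.19134) + (-0.28549) + (-0.17057) + (-0.19134) + (-0.10642) + (-0.10642) + (-0.13462) + (-0.14734)) = 1.33352.
With S = 8 species, ln S = 2.07944, so J = 1.33352/2.07944 = 0.64129, i.e. 0.641 to 3 decimal places.

0.641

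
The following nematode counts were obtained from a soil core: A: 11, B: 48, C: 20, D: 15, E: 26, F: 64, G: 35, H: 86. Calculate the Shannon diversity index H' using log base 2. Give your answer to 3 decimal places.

2.713

Total N = 11+48+20+15+26+64+35+86 = 305, so the proportions are 0.03607, 0.15738, 0.06557, 0.04918, 0.08525, 0.20984, 0.11475, 0.28197 (working shown to 5 dp, full precision carried).
Each pᵢ log₂ pᵢ term: 0.03607×(-4.79323)=-0.17287, 0.15738×(-2.66770)=-0.41984, 0.06557×(-3.93074)=-0.25775, 0.04918×(-4.34577)=-0.21373, 0.08525×(-3.55223)=-0.30281, 0.20984×(-2.25267)=-0.47269, 0.11475×(-3.12338)=-0.35842, 0.28197×(-1.82640)=-0.51499.
Sum = -2.71310, so H' = 2.713.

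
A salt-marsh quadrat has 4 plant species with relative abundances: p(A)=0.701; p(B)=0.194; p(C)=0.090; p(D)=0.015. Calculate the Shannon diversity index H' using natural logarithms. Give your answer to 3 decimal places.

0.847

Each pᵢ ln pᵢ term (working shown to 5 dp, full precision carried): 0.701×(-0.35525)=-0.24903, 0.194×(-1.63990)=-0.31814, 0.09×(-2.40795)=-0.21672, 0.015×(-4.19971)=-0.06300.
Sum = -0.84688, so H' = 0.847.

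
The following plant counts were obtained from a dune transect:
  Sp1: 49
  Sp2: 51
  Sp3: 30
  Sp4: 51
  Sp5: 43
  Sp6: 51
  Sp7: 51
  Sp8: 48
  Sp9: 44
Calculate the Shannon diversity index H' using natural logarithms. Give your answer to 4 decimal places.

2.1865

Total N = 49+51+30+51+43+51+51+48+44 = 418, so the proportions are 0.117225, 0.12201, 0.07177, 0.12201, 0.102871, 0.12201, 0.12201, 0.114833, 0.105263 (working shown to 6 dp, full precision carried).
Each pᵢ ln pᵢ term: 0.117225×(-2.143661)=-0.251290, 0.12201×(-2.103656)=-0.256666, 0.07177×(-2.634284)=-0.189063, 0.12201×(-2.103656)=-0.256666, 0.102871×(-2.274281)=-0.233957, 0.12201×(-2.103656)=-0.256666, 0.12201×(-2.103656)=-0.256666, 0.114833×(-2.164280)=-0.248530, 0.105263×(-2.251292)=-0.236978.
Sum = -2.186483, so H' = 2.1865.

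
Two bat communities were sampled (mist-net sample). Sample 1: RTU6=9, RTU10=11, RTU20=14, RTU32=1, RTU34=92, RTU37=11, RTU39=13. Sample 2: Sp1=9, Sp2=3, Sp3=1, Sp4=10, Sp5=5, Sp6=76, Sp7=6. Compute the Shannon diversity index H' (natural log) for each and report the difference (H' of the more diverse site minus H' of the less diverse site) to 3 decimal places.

Sample 1: N=151, proportions 0.0596, 0.07285, 0.09272, 0.00662, 0.60927, 0.07285, 0.08609, giving H' = 1.31646 (working shown to 5 dp, full precision carried).
Sample 2: N=110, proportions 0.08182, 0.02727, 0.00909, 0.09091, 0.04545, 0.69091, 0.05455, giving H' = 1.11839.
Difference = |1.31646 − 1.11839| = 0.19807, i.e. 0.198 to 3 decimal places.

0.198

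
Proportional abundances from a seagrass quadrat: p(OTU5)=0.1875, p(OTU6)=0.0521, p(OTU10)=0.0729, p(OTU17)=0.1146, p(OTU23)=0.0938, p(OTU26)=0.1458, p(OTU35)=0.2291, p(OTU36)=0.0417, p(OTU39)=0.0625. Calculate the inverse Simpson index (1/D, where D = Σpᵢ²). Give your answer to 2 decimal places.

D = 0.1875² + 0.0521² + 0.0729² + 0.1146² + 0.0938² + 0.1458² + 0.2291² + 0.0417² + 0.0625² = 0.035156 + 0.002714 + 0.005314 + 0.013133 + 0.008798 + 0.021258 + 0.052487 + 0.001739 + 0.003906 = 0.144506 (working shown to 6 dp, full precision carried).
So 1/D = 6.9201, i.e. 6.92 to 2 decimal places.

6.92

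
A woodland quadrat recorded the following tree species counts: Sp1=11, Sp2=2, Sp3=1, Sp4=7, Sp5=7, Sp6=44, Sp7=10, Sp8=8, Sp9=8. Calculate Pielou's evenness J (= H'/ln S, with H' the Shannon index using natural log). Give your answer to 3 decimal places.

0.797

Total N = 11+2+1+7+7+44+10+8+8 = 98, so the proportions are 0.11224, 0.02041, 0.0102, 0.07143, 0.07143, 0.44898, 0.10204, 0.08163, 0.08163 (working shown to 5 dp, full precision carried).
H' = −Σ pᵢ ln pᵢ = −((-0.24549) + (-0.07942) + (-0.04679) + (-0.18850) + (-0.18850) + (-0.35953) + (-0.23290) + (-0.20453) + (-0.20453)) = 1.75020.
With S = 9 species, ln S = 2.19722, so J = 1.75020/2.19722 = 0.79655, i.e. 0.797 to 3 decimal places.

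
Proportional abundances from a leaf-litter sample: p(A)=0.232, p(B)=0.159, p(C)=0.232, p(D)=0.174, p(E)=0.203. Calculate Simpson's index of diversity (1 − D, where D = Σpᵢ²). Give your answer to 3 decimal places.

0.796

D = 0.232² + 0.159² + 0.232² + 0.174² + 0.203² = 0.05382 + 0.02528 + 0.05382 + 0.03028 + 0.04121 = 0.20441 (working shown to 5 dp, full precision carried).
So 1 − D = 0.79559, i.e. 0.796 to 3 decimal places.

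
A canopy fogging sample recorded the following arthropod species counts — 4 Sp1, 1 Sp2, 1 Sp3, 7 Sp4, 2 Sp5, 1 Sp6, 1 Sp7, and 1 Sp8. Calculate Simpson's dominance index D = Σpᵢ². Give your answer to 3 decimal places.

Total N = 4+1+1+7+2+1+1+1 = 18, so the proportions are 0.22222, 0.05556, 0.05556, 0.38889, 0.11111, 0.05556, 0.05556, 0.05556 (working shown to 5 dp, full precision carried).
D = 0.22222² + 0.05556² + 0.05556² + 0.38889² + 0.11111² + 0.05556² + 0.05556² + 0.05556² = 0.04938 + 0.00309 + 0.00309 + 0.15123 + 0.01235 + 0.00309 + 0.00309 + 0.00309 = 0.22840.
To 3 decimal places, D = 0.228.

0.228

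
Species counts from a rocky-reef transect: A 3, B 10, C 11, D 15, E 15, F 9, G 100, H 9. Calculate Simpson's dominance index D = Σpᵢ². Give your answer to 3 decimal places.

Total N = 3+10+11+15+15+9+100+9 = 172, so the proportions are 0.01744, 0.05814, 0.06395, 0.08721, 0.08721, 0.05233, 0.5814, 0.05233 (working shown to 5 dp, full precision carried).
D = 0.01744² + 0.05814² + 0.06395² + 0.08721² + 0.08721² + 0.05233² + 0.5814² + 0.05233² = 0.00030 + 0.00338 + 0.00409 + 0.00761 + 0.00761 + 0.00274 + 0.33802 + 0.00274 = 0.36648.
To 3 decimal places, D = 0.366.

0.366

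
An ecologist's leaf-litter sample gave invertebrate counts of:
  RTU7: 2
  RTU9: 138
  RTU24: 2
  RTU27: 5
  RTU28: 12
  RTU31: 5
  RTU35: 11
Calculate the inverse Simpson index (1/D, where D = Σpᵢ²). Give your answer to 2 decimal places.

Total N = 2+138+2+5+12+5+11 = 175, so the proportions are 0.01143, 0.78857, 0.01143, 0.02857, 0.06857, 0.02857, 0.06286 (working shown to 5 dp, full precision carried).
D = 0.01143² + 0.78857² + 0.01143² + 0.02857² + 0.06857² + 0.02857² + 0.06286² = 0.00013 + 0.62184 + 0.00013 + 0.00082 + 0.00470 + 0.00082 + 0.00395 = 0.63239.
So 1/D = 1.5813, i.e. 1.58 to 2 decimal places.

1.58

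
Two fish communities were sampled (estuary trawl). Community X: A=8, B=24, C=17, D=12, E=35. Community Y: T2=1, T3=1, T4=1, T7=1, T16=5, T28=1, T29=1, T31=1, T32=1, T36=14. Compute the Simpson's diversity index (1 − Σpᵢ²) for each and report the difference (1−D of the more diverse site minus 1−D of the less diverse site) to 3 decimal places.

Community X: N=96, proportions 0.08333, 0.25, 0.17708, 0.125, 0.36458, giving 1−D = 0.75065 (working shown to 5 dp, full precision carried).
Community Y: N=27, proportions 0.03704, 0.03704, 0.03704, 0.03704, 0.18519, 0.03704, 0.03704, 0.03704, 0.03704, 0.51852, giving 1−D = 0.68587.
Difference = |0.75065 − 0.68587| = 0.06478, i.e. 0.065 to 3 decimal places.

0.065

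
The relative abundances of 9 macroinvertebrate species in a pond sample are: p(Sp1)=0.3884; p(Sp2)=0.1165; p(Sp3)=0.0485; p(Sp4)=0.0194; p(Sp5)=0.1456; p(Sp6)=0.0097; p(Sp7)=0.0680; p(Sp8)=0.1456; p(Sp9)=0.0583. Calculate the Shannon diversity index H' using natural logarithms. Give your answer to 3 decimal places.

1.796

Each pᵢ ln pᵢ term (working shown to 5 dp, full precision carried): 0.3884×(-0.94572)=-0.36732, 0.1165×(-2.14986)=-0.25046, 0.0485×(-3.02619)=-0.14677, 0.0194×(-3.94248)=-0.07648, 0.1456×(-1.92689)=-0.28056, 0.0097×(-4.63563)=-0.04497, 0.068×(-2.68825)=-0.18280, 0.1456×(-1.92689)=-0.28056, 0.0583×(-2.84215)=-0.16570.
Sum = -1.79561, so H' = 1.796.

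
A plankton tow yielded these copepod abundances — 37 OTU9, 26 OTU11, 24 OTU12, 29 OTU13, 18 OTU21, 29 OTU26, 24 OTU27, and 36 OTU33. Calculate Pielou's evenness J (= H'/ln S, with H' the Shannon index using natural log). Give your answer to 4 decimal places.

0.9890

Total N = 37+26+24+29+18+29+24+36 = 223, so the proportions are 0.165919, 0.116592, 0.107623, 0.130045, 0.080717, 0.130045, 0.107623, 0.161435 (working shown to 6 dp, full precision carried).
H' = −Σ pᵢ ln pᵢ = −((-0.298033) + (-0.250565) + (-0.239905) + (-0.265275) + (-0.203150) + (-0.265275) + (-0.239905) + (-0.294401)) = 2.056510.
With S = 8 species, ln S = 2.079442, so J = 2.056510/2.079442 = 0.988972, i.e. 0.9890 to 4 decimal places.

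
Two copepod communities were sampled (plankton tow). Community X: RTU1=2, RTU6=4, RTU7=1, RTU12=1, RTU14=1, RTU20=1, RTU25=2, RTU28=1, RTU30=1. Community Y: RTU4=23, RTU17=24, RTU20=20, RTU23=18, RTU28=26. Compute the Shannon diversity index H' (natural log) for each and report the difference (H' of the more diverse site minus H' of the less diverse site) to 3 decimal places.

Community X: N=14, proportions 0.14286, 0.28571, 0.07143, 0.07143, 0.07143, 0.07143, 0.14286, 0.07143, 0.07143, giving H' = 2.04493 (working shown to 5 dp, full precision carried).
Community Y: N=111, proportions 0.20721, 0.21622, 0.18018, 0.16216, 0.23423, giving H' = 1.60105.
Difference = |2.04493 − 1.60105| = 0.44388, i.e. 0.444 to 3 decimal places.

0.444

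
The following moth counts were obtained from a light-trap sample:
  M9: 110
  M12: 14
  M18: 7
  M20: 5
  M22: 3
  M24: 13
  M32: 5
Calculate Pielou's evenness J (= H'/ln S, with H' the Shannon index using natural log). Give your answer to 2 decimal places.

Total N = 110+14+7+5+3+13+5 = 157, so the proportions are 0.7006, 0.0892, 0.0446, 0.0318, 0.0191, 0.0828, 0.0318 (working shown to 4 dp, full precision carried).
H' = −Σ pᵢ ln pᵢ = −((-0.2493) + (-0.2155) + (-0.1387) + (-0.1098) + (-0.0756) + (-0.2063) + (-0.1098)) = 1.1049.
With S = 7 species, ln S = 1.9459, so J = 1.1049/1.9459 = 0.5678, i.e. 0.57 to 2 decimal places.

0.57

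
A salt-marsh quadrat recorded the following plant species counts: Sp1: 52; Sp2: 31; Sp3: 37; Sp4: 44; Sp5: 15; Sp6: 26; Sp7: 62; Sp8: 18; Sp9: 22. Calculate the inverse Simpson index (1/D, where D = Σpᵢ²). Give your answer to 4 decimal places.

7.5261

Total N = 52+31+37+44+15+26+62+18+22 = 307, so the proportions are 0.16938111, 0.1009772, 0.12052117, 0.14332248, 0.04885993, 0.08469055, 0.2019544, 0.05863192, 0.07166124 (working shown to 8 dp, full precision carried).
D = 0.16938111² + 0.1009772² + 0.12052117² + 0.14332248² + 0.04885993² + 0.08469055² + 0.2019544² + 0.05863192² + 0.07166124² = 0.02868996 + 0.01019639 + 0.01452535 + 0.02054133 + 0.00238729 + 0.00717249 + 0.04078558 + 0.00343770 + 0.00513533 = 0.13287144.
So 1/D = 7.526072, i.e. 7.5261 to 4 decimal places.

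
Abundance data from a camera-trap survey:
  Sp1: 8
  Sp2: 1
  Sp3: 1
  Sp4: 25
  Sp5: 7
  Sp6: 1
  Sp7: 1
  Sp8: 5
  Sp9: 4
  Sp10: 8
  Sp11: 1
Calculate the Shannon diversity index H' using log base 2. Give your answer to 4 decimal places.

Total N = 8+1+1+25+7+1+1+5+4+8+1 = 62, so the proportions are 0.129032, 0.016129, 0.016129, 0.403226, 0.112903, 0.016129, 0.016129, 0.080645, 0.064516, 0.129032, 0.016129 (working shown to 6 dp, full precision carried).
Each pᵢ log₂ pᵢ term: 0.129032×(-2.954196)=-0.381187, 0.016129×(-5.954196)=-0.096035, 0.016129×(-5.954196)=-0.096035, 0.403226×(-1.310340)=-0.528363, 0.112903×(-3.146841)=-0.355289, 0.016129×(-5.954196)=-0.096035, 0.016129×(-5.954196)=-0.096035, 0.080645×(-3.632268)=-0.292925, 0.064516×(-3.954196)=-0.255109, 0.129032×(-2.954196)=-0.381187, 0.016129×(-5.954196)=-0.096035.
Sum = -2.674236, so H' = 2.6742.

2.6742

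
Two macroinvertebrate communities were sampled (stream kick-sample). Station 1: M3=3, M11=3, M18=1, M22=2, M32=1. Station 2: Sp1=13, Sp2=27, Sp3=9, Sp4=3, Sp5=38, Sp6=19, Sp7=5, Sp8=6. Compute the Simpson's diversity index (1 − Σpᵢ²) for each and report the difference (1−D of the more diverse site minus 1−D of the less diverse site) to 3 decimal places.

0.042

Station 1: N=10, proportions 0.3, 0.3, 0.1, 0.2, 0.1, giving 1−D = 0.76000 (working shown to 5 dp, full precision carried).
Station 2: N=120, proportions 0.10833, 0.225, 0.075, 0.025, 0.31667, 0.15833, 0.04167, 0.05, giving 1−D = 0.80181.
Difference = |0.76000 − 0.80181| = 0.04181, i.e. 0.042 to 3 decimal places.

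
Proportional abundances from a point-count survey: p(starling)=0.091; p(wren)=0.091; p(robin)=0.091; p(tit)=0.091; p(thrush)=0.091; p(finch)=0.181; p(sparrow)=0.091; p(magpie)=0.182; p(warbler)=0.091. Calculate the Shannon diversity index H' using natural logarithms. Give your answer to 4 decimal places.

Each pᵢ ln pᵢ term (working shown to 6 dp, full precision carried): 0.091×(-2.396896)=-0.218118, 0.091×(-2.396896)=-0.218118, 0.091×(-2.396896)=-0.218118, 0.091×(-2.396896)=-0.218118, 0.091×(-2.396896)=-0.218118, 0.181×(-1.709258)=-0.309376, 0.091×(-2.396896)=-0.218118, 0.182×(-1.703749)=-0.310082, 0.091×(-2.396896)=-0.218118.
Sum = -2.146281, so H' = 2.1463.

2.1463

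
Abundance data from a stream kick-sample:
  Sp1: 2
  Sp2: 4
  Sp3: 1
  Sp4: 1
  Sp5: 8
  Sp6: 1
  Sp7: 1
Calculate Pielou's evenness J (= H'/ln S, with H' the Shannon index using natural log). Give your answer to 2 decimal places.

Total N = 2+4+1+1+8+1+1 = 18, so the proportions are 0.1111, 0.2222, 0.0556, 0.0556, 0.4444, 0.0556, 0.0556 (working shown to 4 dp, full precision carried).
H' = −Σ pᵢ ln pᵢ = −((-0.2441) + (-0.3342) + (-0.1606) + (-0.1606) + (-0.3604) + (-0.1606) + (-0.1606)) = 1.5811.
With S = 7 species, ln S = 1.9459, so J = 1.5811/1.9459 = 0.8125, i.e. 0.81 to 2 decimal places.

0.81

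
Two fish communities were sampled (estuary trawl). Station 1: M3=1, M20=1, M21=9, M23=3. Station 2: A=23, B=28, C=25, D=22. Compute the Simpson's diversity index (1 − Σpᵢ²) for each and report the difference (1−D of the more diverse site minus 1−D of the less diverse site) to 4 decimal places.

0.2172

Station 1: N=14, proportions 0.071429, 0.071429, 0.642857, 0.214286, giving 1−D = 0.530612 (working shown to 6 dp, full precision carried).
Station 2: N=98, proportions 0.234694, 0.285714, 0.255102, 0.22449, giving 1−D = 0.747813.
Difference = |0.530612 − 0.747813| = 0.217201, i.e. 0.2172 to 4 decimal places.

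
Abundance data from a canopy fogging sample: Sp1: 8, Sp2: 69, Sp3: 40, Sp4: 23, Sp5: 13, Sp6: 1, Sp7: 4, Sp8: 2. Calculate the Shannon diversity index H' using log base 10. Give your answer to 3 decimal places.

Total N = 8+69+40+23+13+1+4+2 = 160, so the proportions are 0.05, 0.43125, 0.25, 0.14375, 0.08125, 0.00625, 0.025, 0.0125 (working shown to 5 dp, full precision carried).
Each pᵢ log₁₀ pᵢ term: 0.05×(-1.30103)=-0.06505, 0.43125×(-0.36527)=-0.15752, 0.25×(-0.60206)=-0.15051, 0.14375×(-0.84239)=-0.12109, 0.08125×(-1.09018)=-0.08858, 0.00625×(-2.20412)=-0.01378, 0.025×(-1.60206)=-0.04005, 0.0125×(-1.90309)=-0.02379.
Sum = -0.66038, so H' = 0.660.

0.660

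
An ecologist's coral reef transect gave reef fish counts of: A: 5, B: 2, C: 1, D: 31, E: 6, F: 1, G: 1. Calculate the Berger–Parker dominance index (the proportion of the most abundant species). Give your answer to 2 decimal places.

0.66

Total N = 5+2+1+31+6+1+1 = 47, so the proportions are 0.1064, 0.0426, 0.0213, 0.6596, 0.1277, 0.0213, 0.0213 (working shown to 4 dp, full precision carried).
The largest proportion is 0.6596, i.e. d = 0.66 to 2 decimal places.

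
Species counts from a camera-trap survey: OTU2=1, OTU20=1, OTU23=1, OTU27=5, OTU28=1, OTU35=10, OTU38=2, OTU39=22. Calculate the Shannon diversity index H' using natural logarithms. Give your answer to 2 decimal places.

1.42

Total N = 1+1+1+5+1+10+2+22 = 43, so the proportions are 0.02326, 0.02326, 0.02326, 0.11628, 0.02326, 0.23256, 0.04651, 0.51163 (working shown to 5 dp, full precision carried).
Each pᵢ ln pᵢ term: 0.02326×(-3.76120)=-0.08747, 0.02326×(-3.76120)=-0.08747, 0.02326×(-3.76120)=-0.08747, 0.11628×(-2.15176)=-0.25020, 0.02326×(-3.76120)=-0.08747, 0.23256×(-1.45862)=-0.33921, 0.04651×(-3.06805)=-0.14270, 0.51163×(-0.67016)=-0.34287.
Sum = -1.42487, so H' = 1.42.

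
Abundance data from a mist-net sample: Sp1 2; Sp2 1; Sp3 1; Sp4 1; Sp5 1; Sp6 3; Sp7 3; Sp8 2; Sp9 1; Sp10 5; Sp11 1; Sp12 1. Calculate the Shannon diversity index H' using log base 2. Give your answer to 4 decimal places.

3.3176

Total N = 2+1+1+1+1+3+3+2+1+5+1+1 = 22, so the proportions are 0.090909, 0.045455, 0.045455, 0.045455, 0.045455, 0.136364, 0.136364, 0.090909, 0.045455, 0.227273, 0.045455, 0.045455 (working shown to 6 dp, full precision carried).
Each pᵢ log₂ pᵢ term: 0.090909×(-3.459432)=-0.314494, 0.045455×(-4.459432)=-0.202701, 0.045455×(-4.459432)=-0.202701, 0.045455×(-4.459432)=-0.202701, 0.045455×(-4.459432)=-0.202701, 0.136364×(-2.874469)=-0.391973, 0.136364×(-2.874469)=-0.391973, 0.090909×(-3.459432)=-0.314494, 0.045455×(-4.459432)=-0.202701, 0.227273×(-2.137504)=-0.485796, 0.045455×(-4.459432)=-0.202701, 0.045455×(-4.459432)=-0.202701.
Sum = -3.317640, so H' = 3.3176.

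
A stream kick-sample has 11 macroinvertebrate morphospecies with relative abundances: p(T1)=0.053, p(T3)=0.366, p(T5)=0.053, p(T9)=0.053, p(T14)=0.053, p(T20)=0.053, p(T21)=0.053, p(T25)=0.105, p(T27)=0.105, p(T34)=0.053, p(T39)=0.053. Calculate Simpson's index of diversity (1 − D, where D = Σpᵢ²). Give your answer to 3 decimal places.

D = 0.053² + 0.366² + 0.053² + 0.053² + 0.053² + 0.053² + 0.053² + 0.105² + 0.105² + 0.053² + 0.053² = 0.00281 + 0.13396 + 0.00281 + 0.00281 + 0.00281 + 0.00281 + 0.00281 + 0.01102 + 0.01102 + 0.00281 + 0.00281 = 0.17848 (working shown to 5 dp, full precision carried).
So 1 − D = 0.82152, i.e. 0.822 to 3 decimal places.

0.822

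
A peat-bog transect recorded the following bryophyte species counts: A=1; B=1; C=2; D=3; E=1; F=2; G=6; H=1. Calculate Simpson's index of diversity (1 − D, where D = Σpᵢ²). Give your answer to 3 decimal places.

Total N = 1+1+2+3+1+2+6+1 = 17, so the proportions are 0.05882, 0.05882, 0.11765, 0.17647, 0.05882, 0.11765, 0.35294, 0.05882 (working shown to 5 dp, full precision carried).
D = 0.05882² + 0.05882² + 0.11765² + 0.17647² + 0.05882² + 0.11765² + 0.35294² + 0.05882² = 0.00346 + 0.00346 + 0.01384 + 0.03114 + 0.00346 + 0.01384 + 0.12457 + 0.00346 = 0.19723.
So 1 − D = 0.80277, i.e. 0.803 to 3 decimal places.

0.803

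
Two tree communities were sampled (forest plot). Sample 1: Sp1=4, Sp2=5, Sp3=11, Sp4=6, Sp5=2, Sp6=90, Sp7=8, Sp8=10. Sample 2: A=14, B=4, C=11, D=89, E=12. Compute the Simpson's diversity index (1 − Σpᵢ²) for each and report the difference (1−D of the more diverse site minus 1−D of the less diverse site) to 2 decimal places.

Sample 1: N=136, proportions 0.0294, 0.0368, 0.0809, 0.0441, 0.0147, 0.6618, 0.0588, 0.0735, giving 1−D = 0.5423 (working shown to 4 dp, full precision carried).
Sample 2: N=130, proportions 0.1077, 0.0308, 0.0846, 0.6846, 0.0923, giving 1−D = 0.5031.
Difference = |0.5423 − 0.5031| = 0.0392, i.e. 0.04 to 2 decimal places.

0.04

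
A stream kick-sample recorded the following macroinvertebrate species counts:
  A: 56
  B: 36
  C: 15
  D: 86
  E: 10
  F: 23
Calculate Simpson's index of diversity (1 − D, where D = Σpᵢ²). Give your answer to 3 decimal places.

Total N = 56+36+15+86+10+23 = 226, so the proportions are 0.24779, 0.15929, 0.06637, 0.38053, 0.04425, 0.10177 (working shown to 5 dp, full precision carried).
D = 0.24779² + 0.15929² + 0.06637² + 0.38053² + 0.04425² + 0.10177² = 0.06140 + 0.02537 + 0.00441 + 0.14480 + 0.00196 + 0.01036 = 0.24830.
So 1 − D = 0.75170, i.e. 0.752 to 3 decimal places.

0.752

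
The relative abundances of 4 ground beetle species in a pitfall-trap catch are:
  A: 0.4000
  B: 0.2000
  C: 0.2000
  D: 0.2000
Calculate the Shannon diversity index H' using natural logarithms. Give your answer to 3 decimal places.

Each pᵢ ln pᵢ term (working shown to 5 dp, full precision carried): 0.4×(-0.91629)=-0.36652, 0.2×(-1.60944)=-0.32189, 0.2×(-1.60944)=-0.32189, 0.2×(-1.60944)=-0.32189.
Sum = -1.33218, so H' = 1.332.

1.332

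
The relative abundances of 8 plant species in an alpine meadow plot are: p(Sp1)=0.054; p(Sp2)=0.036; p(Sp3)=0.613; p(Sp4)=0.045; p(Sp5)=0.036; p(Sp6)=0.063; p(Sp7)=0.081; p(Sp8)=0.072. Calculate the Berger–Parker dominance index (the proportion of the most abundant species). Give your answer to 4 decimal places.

0.6130

The largest proportion is 0.613, i.e. d = 0.6130 to 4 decimal places.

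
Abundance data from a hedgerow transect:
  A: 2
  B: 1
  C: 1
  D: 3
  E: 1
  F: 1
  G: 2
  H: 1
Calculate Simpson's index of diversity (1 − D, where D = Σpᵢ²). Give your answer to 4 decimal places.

0.8472

Total N = 2+1+1+3+1+1+2+1 = 12, so the proportions are 0.166667, 0.083333, 0.083333, 0.25, 0.083333, 0.083333, 0.166667, 0.083333 (working shown to 6 dp, full precision carried).
D = 0.166667² + 0.083333² + 0.083333² + 0.25² + 0.083333² + 0.083333² + 0.166667² + 0.083333² = 0.027778 + 0.006944 + 0.006944 + 0.062500 + 0.006944 + 0.006944 + 0.027778 + 0.006944 = 0.152778.
So 1 − D = 0.847222, i.e. 0.8472 to 4 decimal places.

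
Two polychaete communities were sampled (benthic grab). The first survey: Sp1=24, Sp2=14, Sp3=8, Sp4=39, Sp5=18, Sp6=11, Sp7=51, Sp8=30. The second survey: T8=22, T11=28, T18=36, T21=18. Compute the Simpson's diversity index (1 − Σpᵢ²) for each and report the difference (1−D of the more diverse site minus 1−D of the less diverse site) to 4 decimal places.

0.1013

The first survey: N=195, proportions 0.123076923, 0.071794872, 0.041025641, 0.2, 0.092307692, 0.056410256, 0.261538462, 0.153846154, giving 1−D = 0.834240631 (working shown to 9 dp, full precision carried).
The second survey: N=104, proportions 0.211538462, 0.269230769, 0.346153846, 0.173076923, giving 1−D = 0.732988166.
Difference = |0.834240631 − 0.732988166| = 0.101252465, i.e. 0.1013 to 4 decimal places.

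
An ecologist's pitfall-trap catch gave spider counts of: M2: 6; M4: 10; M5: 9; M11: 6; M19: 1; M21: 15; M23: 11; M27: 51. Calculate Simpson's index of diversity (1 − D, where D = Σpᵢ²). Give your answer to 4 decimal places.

0.7306

Total N = 6+10+9+6+1+15+11+51 = 109, so the proportions are 0.055046, 0.091743, 0.082569, 0.055046, 0.009174, 0.137615, 0.100917, 0.46789 (working shown to 6 dp, full precision carried).
D = 0.055046² + 0.091743² + 0.082569² + 0.055046² + 0.009174² + 0.137615² + 0.100917² + 0.46789² = 0.003030 + 0.008417 + 0.006818 + 0.003030 + 0.000084 + 0.018938 + 0.010184 + 0.218921 = 0.269422.
So 1 − D = 0.730578, i.e. 0.7306 to 4 decimal places.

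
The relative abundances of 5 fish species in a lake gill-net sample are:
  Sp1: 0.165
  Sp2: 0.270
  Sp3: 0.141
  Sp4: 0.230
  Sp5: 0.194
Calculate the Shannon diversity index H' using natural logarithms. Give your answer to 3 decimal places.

1.583

Each pᵢ ln pᵢ term (working shown to 5 dp, full precision carried): 0.165×(-1.80181)=-0.29730, 0.27×(-1.30933)=-0.35352, 0.141×(-1.95900)=-0.27622, 0.23×(-1.46968)=-0.33803, 0.194×(-1.63990)=-0.31814.
Sum = -1.58320, so H' = 1.583.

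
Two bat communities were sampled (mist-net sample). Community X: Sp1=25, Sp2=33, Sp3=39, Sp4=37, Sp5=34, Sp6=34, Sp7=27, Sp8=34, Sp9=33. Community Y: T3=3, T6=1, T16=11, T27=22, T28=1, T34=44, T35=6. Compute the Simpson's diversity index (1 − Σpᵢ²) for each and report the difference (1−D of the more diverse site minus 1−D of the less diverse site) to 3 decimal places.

Community X: N=296, proportions 0.084459, 0.111486, 0.131757, 0.125, 0.114865, 0.114865, 0.091216, 0.114865, 0.111486, giving 1−D = 0.887121 (working shown to 6 dp, full precision carried).
Community Y: N=88, proportions 0.034091, 0.011364, 0.125, 0.25, 0.011364, 0.5, 0.068182, giving 1−D = 0.665806.
Difference = |0.887121 − 0.665806| = 0.221315, i.e. 0.221 to 3 decimal places.

0.221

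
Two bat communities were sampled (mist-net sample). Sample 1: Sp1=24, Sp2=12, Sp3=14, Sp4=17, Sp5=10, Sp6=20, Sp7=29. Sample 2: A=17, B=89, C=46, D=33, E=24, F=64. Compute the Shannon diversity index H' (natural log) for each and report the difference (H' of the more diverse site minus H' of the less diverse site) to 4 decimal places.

Sample 1: N=126, proportions 0.190476, 0.095238, 0.111111, 0.134921, 0.079365, 0.15873, 0.230159, giving H' = 1.885523 (working shown to 6 dp, full precision carried).
Sample 2: N=273, proportions 0.062271, 0.326007, 0.168498, 0.120879, 0.087912, 0.234432, giving H' = 1.647577.
Difference = |1.885523 − 1.647577| = 0.237946, i.e. 0.2379 to 4 decimal places.

0.2379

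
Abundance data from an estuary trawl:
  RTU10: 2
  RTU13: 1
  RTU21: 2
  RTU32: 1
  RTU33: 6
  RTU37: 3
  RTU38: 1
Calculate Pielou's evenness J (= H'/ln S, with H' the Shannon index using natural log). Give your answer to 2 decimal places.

0.88

Total N = 2+1+2+1+6+3+1 = 16, so the proportions are 0.125, 0.0625, 0.125, 0.0625, 0.375, 0.1875, 0.0625 (working shown to 4 dp, full precision carried).
H' = −Σ pᵢ ln pᵢ = −((-0.2599) + (-0.1733) + (-0.2599) + (-0.1733) + (-0.3678) + (-0.3139) + (-0.1733)) = 1.7214.
With S = 7 species, ln S = 1.9459, so J = 1.7214/1.9459 = 0.8846, i.e. 0.88 to 2 decimal places.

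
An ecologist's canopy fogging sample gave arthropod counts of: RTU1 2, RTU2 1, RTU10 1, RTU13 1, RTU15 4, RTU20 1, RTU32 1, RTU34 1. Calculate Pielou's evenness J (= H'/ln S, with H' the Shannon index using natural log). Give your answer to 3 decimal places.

0.917

Total N = 2+1+1+1+4+1+1+1 = 12, so the proportions are 0.16667, 0.08333, 0.08333, 0.08333, 0.33333, 0.08333, 0.08333, 0.08333 (working shown to 5 dp, full precision carried).
H' = −Σ pᵢ ln pᵢ = −((-0.29863) + (-0.20708) + (-0.20708) + (-0.20708) + (-0.36620) + (-0.20708) + (-0.20708) + (-0.20708)) = 1.90728.
With S = 8 species, ln S = 2.07944, so J = 1.90728/2.07944 = 0.91721, i.e. 0.917 to 3 decimal places.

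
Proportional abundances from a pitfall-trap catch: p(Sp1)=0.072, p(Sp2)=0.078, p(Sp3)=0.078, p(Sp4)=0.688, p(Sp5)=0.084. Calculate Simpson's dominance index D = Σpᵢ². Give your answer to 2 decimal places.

D = 0.072² + 0.078² + 0.078² + 0.688² + 0.084² = 0.0052 + 0.0061 + 0.0061 + 0.4733 + 0.0071 = 0.4978 (working shown to 4 dp, full precision carried).
To 2 decimal places, D = 0.50.

0.50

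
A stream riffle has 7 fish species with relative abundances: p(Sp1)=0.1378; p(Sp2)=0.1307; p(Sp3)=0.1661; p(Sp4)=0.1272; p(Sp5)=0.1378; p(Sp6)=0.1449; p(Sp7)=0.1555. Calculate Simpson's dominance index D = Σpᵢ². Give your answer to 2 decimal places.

0.14

D = 0.1378² + 0.1307² + 0.1661² + 0.1272² + 0.1378² + 0.1449² + 0.1555² = 0.0190 + 0.0171 + 0.0276 + 0.0162 + 0.0190 + 0.0210 + 0.0242 = 0.1440 (working shown to 4 dp, full precision carried).
To 2 decimal places, D = 0.14.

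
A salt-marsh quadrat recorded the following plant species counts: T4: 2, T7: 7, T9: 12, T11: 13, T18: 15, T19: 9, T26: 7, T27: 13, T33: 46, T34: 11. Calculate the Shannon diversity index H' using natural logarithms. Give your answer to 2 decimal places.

Total N = 2+7+12+13+15+9+7+13+46+11 = 135, so the proportions are 0.0148, 0.0519, 0.0889, 0.0963, 0.1111, 0.0667, 0.0519, 0.0963, 0.3407, 0.0815 (working shown to 4 dp, full precision carried).
Each pᵢ ln pᵢ term: 0.0148×(-4.2121)=-0.0624, 0.0519×(-2.9594)=-0.1534, 0.0889×(-2.4204)=-0.2151, 0.0963×(-2.3403)=-0.2254, 0.1111×(-2.1972)=-0.2441, 0.0667×(-2.7081)=-0.1805, 0.0519×(-2.9594)=-0.1534, 0.0963×(-2.3403)=-0.2254, 0.3407×(-1.0766)=-0.3669, 0.0815×(-2.5074)=-0.2043.
Sum = -2.0310, so H' = 2.03.

2.03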